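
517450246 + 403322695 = 920772941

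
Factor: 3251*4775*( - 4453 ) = - 5^2 * 61^1*73^1*191^1*3251^1 = - 69126256825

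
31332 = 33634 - 2302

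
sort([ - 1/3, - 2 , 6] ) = [-2,-1/3,6]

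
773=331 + 442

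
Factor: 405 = 3^4 * 5^1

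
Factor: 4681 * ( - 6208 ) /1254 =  - 14529824/627 = -  2^5*3^( - 1)*11^ ( - 1 )*19^ ( - 1)*31^1 * 97^1*151^1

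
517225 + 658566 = 1175791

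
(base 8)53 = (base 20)23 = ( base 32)1b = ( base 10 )43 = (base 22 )1L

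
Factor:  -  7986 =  - 2^1*3^1* 11^3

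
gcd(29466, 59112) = 18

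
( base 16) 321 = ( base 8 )1441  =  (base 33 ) o9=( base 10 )801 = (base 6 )3413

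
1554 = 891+663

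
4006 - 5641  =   - 1635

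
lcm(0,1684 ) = 0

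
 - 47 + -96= -143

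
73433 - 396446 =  - 323013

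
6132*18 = 110376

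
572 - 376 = 196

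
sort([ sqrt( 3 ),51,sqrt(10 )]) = [ sqrt(3 ),sqrt(10),51]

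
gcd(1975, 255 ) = 5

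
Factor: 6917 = 6917^1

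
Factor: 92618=2^1 * 46309^1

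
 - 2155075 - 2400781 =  - 4555856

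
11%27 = 11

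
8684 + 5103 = 13787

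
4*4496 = 17984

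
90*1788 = 160920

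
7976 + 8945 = 16921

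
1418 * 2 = 2836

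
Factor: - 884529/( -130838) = 2^( - 1)*3^2 * 29^1*3389^1 * 65419^(  -  1) 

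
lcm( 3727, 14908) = 14908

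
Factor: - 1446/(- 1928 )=2^(- 2) * 3^1 = 3/4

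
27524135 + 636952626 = 664476761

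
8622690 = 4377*1970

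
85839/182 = 471+9/14 = 471.64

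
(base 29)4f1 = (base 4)323120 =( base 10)3800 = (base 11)2945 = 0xed8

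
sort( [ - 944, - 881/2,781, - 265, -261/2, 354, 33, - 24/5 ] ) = [- 944 ,  -  881/2,- 265,-261/2, - 24/5, 33,354,781 ] 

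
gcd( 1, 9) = 1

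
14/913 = 14/913 = 0.02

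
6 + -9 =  - 3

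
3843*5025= 19311075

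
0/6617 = 0 = 0.00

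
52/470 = 26/235= 0.11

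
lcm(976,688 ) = 41968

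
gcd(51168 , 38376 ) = 12792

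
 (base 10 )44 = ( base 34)1a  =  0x2C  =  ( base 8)54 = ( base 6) 112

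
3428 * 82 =281096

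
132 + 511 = 643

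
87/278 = 87/278 = 0.31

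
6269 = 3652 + 2617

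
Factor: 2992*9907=2^4*11^1*17^1*9907^1 = 29641744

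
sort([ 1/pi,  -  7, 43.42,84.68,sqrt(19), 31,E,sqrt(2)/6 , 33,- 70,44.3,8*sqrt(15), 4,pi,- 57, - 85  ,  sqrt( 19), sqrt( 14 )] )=[ - 85, - 70, - 57, - 7, sqrt(2)/6,1/pi , E, pi, sqrt( 14), 4, sqrt( 19 ), sqrt ( 19), 8*sqrt (15),  31, 33, 43.42,44.3, 84.68 ] 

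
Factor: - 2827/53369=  - 11^1*83^(-1)*257^1*643^(-1 ) 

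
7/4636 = 7/4636 = 0.00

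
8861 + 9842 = 18703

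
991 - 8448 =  - 7457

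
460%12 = 4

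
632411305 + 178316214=810727519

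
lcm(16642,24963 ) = 49926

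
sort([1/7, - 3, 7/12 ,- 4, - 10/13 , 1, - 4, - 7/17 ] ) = [- 4, - 4,- 3, - 10/13, - 7/17,1/7, 7/12, 1 ] 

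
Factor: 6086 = 2^1*17^1*  179^1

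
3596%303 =263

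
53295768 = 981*54328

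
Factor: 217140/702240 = 47/152 = 2^( - 3 )*19^ ( - 1) * 47^1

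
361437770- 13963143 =347474627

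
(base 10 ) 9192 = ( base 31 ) 9hg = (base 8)21750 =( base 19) 168f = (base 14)34C8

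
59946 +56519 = 116465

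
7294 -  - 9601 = 16895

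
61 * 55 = 3355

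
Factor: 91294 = 2^1*7^1*6521^1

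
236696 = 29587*8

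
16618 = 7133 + 9485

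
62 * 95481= 5919822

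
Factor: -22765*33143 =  - 754500395=-5^1*11^1*23^1*29^1*131^1*157^1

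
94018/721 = 130 + 288/721  =  130.40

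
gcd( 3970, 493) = 1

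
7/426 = 7/426= 0.02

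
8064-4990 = 3074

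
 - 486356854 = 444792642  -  931149496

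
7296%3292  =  712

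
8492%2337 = 1481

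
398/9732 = 199/4866=0.04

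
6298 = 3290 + 3008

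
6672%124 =100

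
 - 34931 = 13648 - 48579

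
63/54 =1 + 1/6 = 1.17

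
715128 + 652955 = 1368083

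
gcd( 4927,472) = 1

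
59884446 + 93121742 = 153006188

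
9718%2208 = 886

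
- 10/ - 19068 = 5/9534= 0.00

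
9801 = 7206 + 2595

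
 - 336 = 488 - 824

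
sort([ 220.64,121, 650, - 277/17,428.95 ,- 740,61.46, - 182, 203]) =[ - 740, -182, - 277/17,61.46,121,  203,220.64 , 428.95, 650 ] 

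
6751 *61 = 411811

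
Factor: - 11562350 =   -  2^1 * 5^2 *71^1*3257^1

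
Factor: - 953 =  - 953^1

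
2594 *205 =531770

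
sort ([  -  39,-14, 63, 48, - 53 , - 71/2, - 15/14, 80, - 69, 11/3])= [ - 69,-53, - 39, - 71/2, - 14, - 15/14,11/3, 48,63,  80]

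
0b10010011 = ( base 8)223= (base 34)4b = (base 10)147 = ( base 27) 5c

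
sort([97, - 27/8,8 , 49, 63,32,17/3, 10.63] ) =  [ - 27/8, 17/3,8, 10.63 , 32, 49, 63 , 97] 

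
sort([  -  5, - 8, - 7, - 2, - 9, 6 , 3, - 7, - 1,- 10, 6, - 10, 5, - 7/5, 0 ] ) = [ -10, - 10, - 9, - 8, - 7, - 7, - 5, - 2, - 7/5, - 1,0, 3, 5, 6, 6]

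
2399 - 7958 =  - 5559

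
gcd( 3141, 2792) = 349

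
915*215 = 196725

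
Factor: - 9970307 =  - 19^1*53^1*9901^1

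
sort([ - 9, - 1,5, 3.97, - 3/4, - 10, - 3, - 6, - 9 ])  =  [- 10, - 9, - 9,- 6, -3, - 1, - 3/4, 3.97, 5]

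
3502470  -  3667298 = - 164828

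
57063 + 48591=105654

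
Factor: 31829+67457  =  2^1*11^1  *4513^1 = 99286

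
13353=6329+7024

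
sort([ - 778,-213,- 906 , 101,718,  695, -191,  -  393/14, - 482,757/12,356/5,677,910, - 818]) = [-906, - 818, - 778, - 482,-213, - 191,-393/14,757/12, 356/5,101, 677,  695 , 718,910 ] 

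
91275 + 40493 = 131768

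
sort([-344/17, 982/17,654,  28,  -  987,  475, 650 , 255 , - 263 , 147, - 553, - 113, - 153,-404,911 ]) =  [ - 987, - 553 , - 404,  -  263, - 153, - 113, - 344/17, 28,982/17,147,255, 475,650, 654, 911]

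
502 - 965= - 463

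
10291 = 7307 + 2984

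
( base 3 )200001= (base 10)487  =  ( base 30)g7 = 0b111100111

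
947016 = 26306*36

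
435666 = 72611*6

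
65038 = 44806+20232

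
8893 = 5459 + 3434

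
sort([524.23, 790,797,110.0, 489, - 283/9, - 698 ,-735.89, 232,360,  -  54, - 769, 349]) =[ - 769, - 735.89, - 698,-54,-283/9, 110.0,232,349,360,489,524.23,790 , 797 ] 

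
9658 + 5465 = 15123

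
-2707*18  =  - 48726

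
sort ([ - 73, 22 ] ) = [ - 73, 22]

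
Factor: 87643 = 87643^1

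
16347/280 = 58 + 107/280=58.38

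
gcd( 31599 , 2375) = 1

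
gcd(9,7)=1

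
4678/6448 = 2339/3224 = 0.73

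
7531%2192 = 955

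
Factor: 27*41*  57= 3^4*19^1 * 41^1 = 63099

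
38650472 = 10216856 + 28433616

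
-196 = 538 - 734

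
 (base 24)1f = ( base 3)1110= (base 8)47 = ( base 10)39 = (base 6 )103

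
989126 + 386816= 1375942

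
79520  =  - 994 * ( - 80 )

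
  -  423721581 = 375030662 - 798752243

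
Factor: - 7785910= - 2^1*5^1*11^1*37^1  *  1913^1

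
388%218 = 170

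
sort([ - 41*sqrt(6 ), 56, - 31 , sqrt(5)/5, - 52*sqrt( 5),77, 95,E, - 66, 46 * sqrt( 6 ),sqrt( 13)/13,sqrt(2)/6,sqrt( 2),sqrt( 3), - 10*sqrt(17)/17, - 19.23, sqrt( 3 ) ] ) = [ - 52*sqrt(5), - 41*sqrt(6) , - 66, - 31,-19.23,-10*sqrt( 17 )/17,sqrt( 2)/6,sqrt( 13 ) /13,  sqrt( 5)/5,sqrt(2), sqrt( 3), sqrt( 3),  E, 56,77,95,46*sqrt(  6)]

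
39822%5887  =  4500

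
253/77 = 23/7 = 3.29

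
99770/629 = 99770/629 = 158.62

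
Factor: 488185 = 5^1*163^1*599^1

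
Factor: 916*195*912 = 2^6*3^2 * 5^1 * 13^1*19^1 * 229^1 = 162901440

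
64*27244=1743616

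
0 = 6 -6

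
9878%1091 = 59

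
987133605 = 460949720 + 526183885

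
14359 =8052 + 6307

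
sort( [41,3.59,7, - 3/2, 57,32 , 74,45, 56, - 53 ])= [ - 53,  -  3/2,3.59, 7, 32, 41, 45,  56, 57,74]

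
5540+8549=14089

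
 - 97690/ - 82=48845/41 = 1191.34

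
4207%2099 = 9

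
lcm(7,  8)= 56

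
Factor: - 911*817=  - 744287 = - 19^1*43^1*911^1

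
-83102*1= - 83102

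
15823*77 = 1218371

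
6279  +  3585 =9864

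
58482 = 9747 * 6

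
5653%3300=2353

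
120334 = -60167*( - 2)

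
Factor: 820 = 2^2*5^1*41^1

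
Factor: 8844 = 2^2*3^1*11^1*67^1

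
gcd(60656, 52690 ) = 2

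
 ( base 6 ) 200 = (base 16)48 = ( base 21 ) 39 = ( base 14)52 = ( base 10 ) 72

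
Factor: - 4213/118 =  - 2^( - 1)*11^1*59^ ( - 1 ) *383^1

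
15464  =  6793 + 8671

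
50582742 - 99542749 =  - 48960007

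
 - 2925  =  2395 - 5320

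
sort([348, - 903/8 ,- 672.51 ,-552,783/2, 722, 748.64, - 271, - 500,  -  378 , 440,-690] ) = [-690, - 672.51, - 552,-500, - 378, - 271, - 903/8,348 , 783/2,440, 722,748.64]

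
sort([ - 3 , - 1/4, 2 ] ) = [ - 3,  -  1/4,2]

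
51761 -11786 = 39975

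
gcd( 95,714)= 1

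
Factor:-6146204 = -2^2*577^1*2663^1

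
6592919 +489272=7082191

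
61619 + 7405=69024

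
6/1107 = 2/369  =  0.01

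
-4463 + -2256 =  - 6719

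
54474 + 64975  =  119449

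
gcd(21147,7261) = 53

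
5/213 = 5/213 = 0.02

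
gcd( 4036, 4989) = 1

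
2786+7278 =10064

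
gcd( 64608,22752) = 96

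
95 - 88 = 7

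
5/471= 5/471=   0.01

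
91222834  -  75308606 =15914228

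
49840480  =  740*67352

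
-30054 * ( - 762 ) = 22901148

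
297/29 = 10 + 7/29 = 10.24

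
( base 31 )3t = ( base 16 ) 7a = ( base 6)322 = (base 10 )122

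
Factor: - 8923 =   -  8923^1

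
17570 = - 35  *( - 502)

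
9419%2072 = 1131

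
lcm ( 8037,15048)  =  707256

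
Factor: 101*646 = 2^1*17^1*19^1*101^1  =  65246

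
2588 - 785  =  1803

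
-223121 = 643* ( - 347) 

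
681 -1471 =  - 790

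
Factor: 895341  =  3^1*149^1*2003^1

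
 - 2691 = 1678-4369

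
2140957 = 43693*49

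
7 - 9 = -2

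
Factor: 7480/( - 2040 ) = -3^( - 1 ) * 11^1= - 11/3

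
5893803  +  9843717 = 15737520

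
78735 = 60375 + 18360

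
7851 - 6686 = 1165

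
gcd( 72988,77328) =4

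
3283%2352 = 931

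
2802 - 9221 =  - 6419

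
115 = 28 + 87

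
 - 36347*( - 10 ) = 363470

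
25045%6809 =4618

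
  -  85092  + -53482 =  - 138574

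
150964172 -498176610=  - 347212438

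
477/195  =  159/65 =2.45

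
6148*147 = 903756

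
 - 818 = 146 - 964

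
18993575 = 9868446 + 9125129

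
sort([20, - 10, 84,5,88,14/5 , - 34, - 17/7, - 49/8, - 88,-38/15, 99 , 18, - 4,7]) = [ - 88, - 34 , - 10,  -  49/8, - 4,-38/15 , - 17/7, 14/5,5,  7, 18,20 , 84 , 88, 99 ] 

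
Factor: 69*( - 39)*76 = - 2^2*3^2 * 13^1*19^1*23^1= - 204516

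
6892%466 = 368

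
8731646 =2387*3658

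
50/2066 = 25/1033 = 0.02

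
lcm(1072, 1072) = 1072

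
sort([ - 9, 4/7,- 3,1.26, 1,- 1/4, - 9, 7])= [ - 9,-9,-3,-1/4, 4/7, 1,  1.26, 7 ]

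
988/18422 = 494/9211 =0.05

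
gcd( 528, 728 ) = 8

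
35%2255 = 35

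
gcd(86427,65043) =891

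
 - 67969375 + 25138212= - 42831163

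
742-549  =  193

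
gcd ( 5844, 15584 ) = 1948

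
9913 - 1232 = 8681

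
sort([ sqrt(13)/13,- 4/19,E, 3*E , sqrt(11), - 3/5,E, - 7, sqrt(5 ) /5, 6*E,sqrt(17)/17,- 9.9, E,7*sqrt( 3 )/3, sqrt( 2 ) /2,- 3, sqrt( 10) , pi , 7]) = [-9.9,-7, - 3,-3/5, - 4/19,  sqrt(17) /17, sqrt(13)/13,  sqrt(5)/5 , sqrt( 2)/2,E, E , E, pi,sqrt( 10), sqrt(11),7*sqrt (3)/3,7,  3*E,6*E] 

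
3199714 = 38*84203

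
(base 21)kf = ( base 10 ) 435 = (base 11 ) 366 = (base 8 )663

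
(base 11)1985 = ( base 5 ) 40023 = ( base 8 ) 4721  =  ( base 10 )2513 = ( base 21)5ee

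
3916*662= 2592392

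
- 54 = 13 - 67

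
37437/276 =12479/92 = 135.64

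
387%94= 11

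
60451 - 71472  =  - 11021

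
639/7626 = 213/2542 = 0.08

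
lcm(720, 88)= 7920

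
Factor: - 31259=  -  31259^1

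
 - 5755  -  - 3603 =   -  2152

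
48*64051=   3074448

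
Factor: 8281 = 7^2*13^2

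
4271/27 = 4271/27 = 158.19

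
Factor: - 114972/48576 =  - 2^( - 4 )*13^1*23^( - 1 ) * 67^1 = -871/368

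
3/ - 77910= - 1/25970 = - 0.00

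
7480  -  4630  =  2850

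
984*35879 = 35304936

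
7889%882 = 833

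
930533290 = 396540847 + 533992443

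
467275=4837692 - 4370417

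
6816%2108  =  492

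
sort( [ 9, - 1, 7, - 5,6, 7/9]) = [ - 5 ,-1, 7/9, 6, 7,9]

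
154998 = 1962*79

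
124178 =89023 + 35155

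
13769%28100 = 13769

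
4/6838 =2/3419 = 0.00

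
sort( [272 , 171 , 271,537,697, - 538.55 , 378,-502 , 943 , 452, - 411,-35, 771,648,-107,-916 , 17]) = [-916, - 538.55,  -  502 , -411 ,-107,-35,17,171,271,272,378 , 452,  537, 648, 697 , 771, 943 ]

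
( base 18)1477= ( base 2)1110001011101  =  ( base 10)7261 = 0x1C5D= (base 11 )5501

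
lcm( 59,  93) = 5487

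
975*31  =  30225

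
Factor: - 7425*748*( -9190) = 2^3*3^3*5^3*11^2*17^1*919^1 = 51040341000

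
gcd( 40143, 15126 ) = 3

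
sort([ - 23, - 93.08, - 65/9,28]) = [ - 93.08, - 23, - 65/9, 28]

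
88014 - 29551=58463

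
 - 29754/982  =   - 31  +  344/491 = - 30.30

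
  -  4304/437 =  - 4304/437 = - 9.85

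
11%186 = 11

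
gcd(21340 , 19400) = 1940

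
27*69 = 1863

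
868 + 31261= 32129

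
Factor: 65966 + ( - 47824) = 2^1*47^1*193^1 = 18142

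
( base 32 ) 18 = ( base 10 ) 40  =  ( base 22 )1i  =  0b101000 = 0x28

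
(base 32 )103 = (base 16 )403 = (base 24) 1IJ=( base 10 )1027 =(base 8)2003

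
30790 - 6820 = 23970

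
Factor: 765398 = 2^1 * 109^1 * 3511^1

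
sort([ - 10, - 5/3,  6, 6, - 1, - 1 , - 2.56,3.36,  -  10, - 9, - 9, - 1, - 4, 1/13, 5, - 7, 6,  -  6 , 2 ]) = [ - 10,-10,-9,  -  9, - 7,-6, - 4, - 2.56, - 5/3, - 1, - 1,-1,1/13, 2, 3.36,5 , 6 , 6, 6 ] 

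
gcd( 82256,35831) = 1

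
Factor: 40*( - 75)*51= - 153000 =- 2^3 * 3^2*5^3 * 17^1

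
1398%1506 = 1398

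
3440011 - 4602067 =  -1162056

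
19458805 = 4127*4715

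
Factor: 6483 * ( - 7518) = -2^1 *3^2*7^1 * 179^1*2161^1 = - 48739194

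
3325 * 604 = 2008300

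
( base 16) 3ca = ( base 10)970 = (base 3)1022221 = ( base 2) 1111001010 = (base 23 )1j4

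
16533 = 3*5511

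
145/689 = 145/689= 0.21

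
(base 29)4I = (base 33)42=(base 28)4M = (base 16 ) 86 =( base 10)134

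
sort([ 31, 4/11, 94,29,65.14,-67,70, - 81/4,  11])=[  -  67, - 81/4,  4/11, 11, 29,31,  65.14, 70,94 ] 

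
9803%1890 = 353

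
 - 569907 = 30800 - 600707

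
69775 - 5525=64250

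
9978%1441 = 1332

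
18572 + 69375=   87947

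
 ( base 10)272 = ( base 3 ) 101002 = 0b100010000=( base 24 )b8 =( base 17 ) G0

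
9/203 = 9/203  =  0.04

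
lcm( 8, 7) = 56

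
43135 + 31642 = 74777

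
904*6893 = 6231272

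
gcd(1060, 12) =4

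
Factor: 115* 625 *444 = 2^2*3^1*5^5*23^1 * 37^1 = 31912500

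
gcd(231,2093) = 7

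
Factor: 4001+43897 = 47898  =  2^1*3^3 *887^1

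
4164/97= 4164/97  =  42.93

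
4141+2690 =6831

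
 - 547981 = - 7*78283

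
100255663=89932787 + 10322876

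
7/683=7/683= 0.01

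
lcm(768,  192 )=768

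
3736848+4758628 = 8495476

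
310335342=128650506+181684836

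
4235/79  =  53 + 48/79=53.61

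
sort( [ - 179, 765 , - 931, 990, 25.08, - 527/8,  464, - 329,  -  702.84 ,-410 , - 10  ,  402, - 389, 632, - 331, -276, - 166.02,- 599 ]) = [ - 931, - 702.84,-599,-410,- 389, - 331, - 329, - 276 , - 179, - 166.02, - 527/8 , - 10, 25.08, 402,464, 632,765 , 990]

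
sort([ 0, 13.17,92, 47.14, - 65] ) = [-65,0,13.17,47.14,92] 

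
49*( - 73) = -3577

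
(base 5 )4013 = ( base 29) HF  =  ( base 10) 508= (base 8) 774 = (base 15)23D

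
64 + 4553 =4617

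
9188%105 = 53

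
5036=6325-1289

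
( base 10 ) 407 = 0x197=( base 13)254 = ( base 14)211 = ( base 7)1121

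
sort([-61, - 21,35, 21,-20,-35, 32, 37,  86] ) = [- 61, - 35, - 21 , - 20,21, 32, 35, 37,86 ] 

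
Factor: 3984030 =2^1*3^2*5^1*44267^1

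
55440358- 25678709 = 29761649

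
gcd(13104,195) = 39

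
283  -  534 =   -  251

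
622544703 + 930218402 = 1552763105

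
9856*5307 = 52305792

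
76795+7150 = 83945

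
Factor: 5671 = 53^1*107^1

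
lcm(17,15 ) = 255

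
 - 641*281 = -180121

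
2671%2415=256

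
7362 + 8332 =15694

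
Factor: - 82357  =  - 11^1*7487^1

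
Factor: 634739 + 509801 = 2^2*5^1*89^1 * 643^1 = 1144540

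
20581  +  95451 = 116032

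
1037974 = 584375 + 453599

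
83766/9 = 9307 + 1/3 = 9307.33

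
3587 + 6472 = 10059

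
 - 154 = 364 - 518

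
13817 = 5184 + 8633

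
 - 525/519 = - 175/173 =-1.01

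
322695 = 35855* 9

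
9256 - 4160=5096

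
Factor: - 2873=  - 13^2*17^1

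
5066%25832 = 5066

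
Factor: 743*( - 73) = - 54239=- 73^1*743^1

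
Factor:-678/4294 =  - 3^1*19^( - 1 ) = - 3/19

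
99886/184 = 49943/92=542.86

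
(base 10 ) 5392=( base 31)5IT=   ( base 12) 3154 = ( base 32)58G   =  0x1510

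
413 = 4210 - 3797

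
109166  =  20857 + 88309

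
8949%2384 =1797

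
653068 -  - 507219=1160287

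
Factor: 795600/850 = 2^3*3^2 * 13^1 = 936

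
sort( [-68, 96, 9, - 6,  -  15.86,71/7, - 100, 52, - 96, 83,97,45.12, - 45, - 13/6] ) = [ - 100,- 96, - 68, -45,- 15.86, - 6,  -  13/6,  9, 71/7 , 45.12,52, 83, 96 , 97] 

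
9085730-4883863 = 4201867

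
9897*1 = 9897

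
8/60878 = 4/30439= 0.00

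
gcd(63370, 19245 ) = 5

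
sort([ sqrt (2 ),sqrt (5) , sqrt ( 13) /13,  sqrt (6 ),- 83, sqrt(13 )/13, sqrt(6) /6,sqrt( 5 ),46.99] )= [ - 83 , sqrt( 13) /13, sqrt( 13)/13,  sqrt (6) /6,sqrt(  2 ), sqrt( 5 ), sqrt( 5), sqrt (6 ), 46.99 ] 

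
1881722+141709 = 2023431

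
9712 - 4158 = 5554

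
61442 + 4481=65923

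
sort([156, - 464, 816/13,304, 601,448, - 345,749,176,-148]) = [-464, - 345,-148, 816/13, 156,176, 304, 448,  601, 749 ] 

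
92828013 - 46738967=46089046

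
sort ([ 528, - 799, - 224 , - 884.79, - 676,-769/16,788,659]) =[ - 884.79, - 799, - 676, - 224, - 769/16, 528, 659, 788 ]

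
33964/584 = 8491/146=58.16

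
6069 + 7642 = 13711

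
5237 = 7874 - 2637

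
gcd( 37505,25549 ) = 1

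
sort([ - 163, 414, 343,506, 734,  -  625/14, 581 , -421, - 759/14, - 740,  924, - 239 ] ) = [- 740, - 421, - 239, - 163, - 759/14,  -  625/14 , 343 , 414,506,581, 734,924]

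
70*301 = 21070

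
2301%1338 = 963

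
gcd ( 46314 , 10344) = 6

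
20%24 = 20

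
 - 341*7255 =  - 2473955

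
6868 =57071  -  50203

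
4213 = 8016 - 3803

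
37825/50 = 756  +  1/2 = 756.50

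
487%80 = 7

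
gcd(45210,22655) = 5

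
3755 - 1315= 2440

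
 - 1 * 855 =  - 855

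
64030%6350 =530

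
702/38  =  18 + 9/19  =  18.47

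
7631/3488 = 2+655/3488= 2.19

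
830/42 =415/21=19.76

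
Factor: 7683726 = 2^1 * 3^1*89^1 * 14389^1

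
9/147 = 3/49  =  0.06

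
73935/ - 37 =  - 73935/37 =- 1998.24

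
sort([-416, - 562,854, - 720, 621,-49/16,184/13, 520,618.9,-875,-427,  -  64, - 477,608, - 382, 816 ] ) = [ -875, - 720, - 562, - 477, - 427,  -  416,-382 ,  -  64,- 49/16,184/13,520  ,  608,618.9,621,816,854 ] 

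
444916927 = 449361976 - 4445049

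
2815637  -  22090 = 2793547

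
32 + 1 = 33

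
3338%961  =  455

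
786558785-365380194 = 421178591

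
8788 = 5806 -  - 2982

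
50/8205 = 10/1641 = 0.01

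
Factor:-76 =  - 2^2*19^1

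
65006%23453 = 18100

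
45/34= 1  +  11/34  =  1.32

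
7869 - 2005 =5864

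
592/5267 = 592/5267 = 0.11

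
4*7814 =31256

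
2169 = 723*3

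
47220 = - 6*( - 7870)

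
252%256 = 252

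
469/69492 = 469/69492= 0.01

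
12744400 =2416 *5275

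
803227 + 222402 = 1025629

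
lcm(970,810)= 78570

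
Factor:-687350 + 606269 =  - 81081  =  - 3^4*7^1*11^1*13^1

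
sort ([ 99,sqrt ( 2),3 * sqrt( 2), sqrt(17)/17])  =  [ sqrt( 17 ) /17,sqrt (2),3*sqrt( 2),99 ] 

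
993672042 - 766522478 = 227149564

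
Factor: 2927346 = 2^1*3^1 * 487891^1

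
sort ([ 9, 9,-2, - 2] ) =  [ - 2, - 2,9,9] 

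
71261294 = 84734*841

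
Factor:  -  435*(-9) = 3^3*5^1*29^1 = 3915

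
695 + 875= 1570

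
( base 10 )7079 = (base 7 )26432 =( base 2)1101110100111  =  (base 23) d8i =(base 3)100201012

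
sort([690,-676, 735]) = [-676 , 690,735 ]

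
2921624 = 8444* 346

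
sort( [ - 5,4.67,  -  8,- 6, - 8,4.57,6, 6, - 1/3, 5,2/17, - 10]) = [ - 10,  -  8,  -  8, - 6, - 5, -1/3,  2/17,4.57,4.67, 5,  6,  6] 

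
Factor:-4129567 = - 13^1 * 79^1 * 4021^1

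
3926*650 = 2551900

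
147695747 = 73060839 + 74634908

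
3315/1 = 3315 =3315.00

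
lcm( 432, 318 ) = 22896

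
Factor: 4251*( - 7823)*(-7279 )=3^1*13^1*29^1* 109^1 * 251^1*7823^1 = 242067315867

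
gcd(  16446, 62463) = 3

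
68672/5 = 13734 + 2/5 = 13734.40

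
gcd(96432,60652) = 4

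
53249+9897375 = 9950624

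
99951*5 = 499755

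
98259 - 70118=28141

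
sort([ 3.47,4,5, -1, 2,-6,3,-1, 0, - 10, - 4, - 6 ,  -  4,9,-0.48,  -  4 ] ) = [-10, - 6, - 6, - 4, - 4,-4, - 1,-1,-0.48, 0,  2,3,3.47, 4, 5, 9 ]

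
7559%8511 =7559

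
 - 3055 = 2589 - 5644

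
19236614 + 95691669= 114928283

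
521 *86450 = 45040450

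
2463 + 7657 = 10120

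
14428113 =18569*777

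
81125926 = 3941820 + 77184106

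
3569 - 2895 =674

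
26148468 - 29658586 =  - 3510118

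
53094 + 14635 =67729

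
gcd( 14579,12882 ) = 1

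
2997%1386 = 225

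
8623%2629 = 736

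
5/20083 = 5/20083 = 0.00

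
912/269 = 3 + 105/269 = 3.39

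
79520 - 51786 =27734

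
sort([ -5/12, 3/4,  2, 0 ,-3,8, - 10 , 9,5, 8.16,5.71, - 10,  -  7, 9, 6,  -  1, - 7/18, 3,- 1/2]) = [-10, - 10,-7,-3, - 1,-1/2 ,-5/12,-7/18, 0 , 3/4, 2, 3, 5, 5.71, 6,8, 8.16,  9,9] 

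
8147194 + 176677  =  8323871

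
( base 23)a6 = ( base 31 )7J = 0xec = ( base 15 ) 10b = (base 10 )236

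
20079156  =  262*76638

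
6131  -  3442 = 2689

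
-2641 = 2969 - 5610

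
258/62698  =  129/31349 = 0.00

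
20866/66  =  316 + 5/33 = 316.15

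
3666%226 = 50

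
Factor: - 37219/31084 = - 91/76 = - 2^(-2)*7^1*13^1 * 19^(-1)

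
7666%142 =140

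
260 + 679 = 939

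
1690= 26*65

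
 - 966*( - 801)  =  773766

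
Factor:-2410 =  - 2^1 *5^1 * 241^1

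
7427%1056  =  35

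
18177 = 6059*3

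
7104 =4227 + 2877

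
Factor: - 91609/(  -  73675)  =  5^ (-2 ) * 23^1*421^( - 1)*569^1 = 13087/10525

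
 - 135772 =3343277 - 3479049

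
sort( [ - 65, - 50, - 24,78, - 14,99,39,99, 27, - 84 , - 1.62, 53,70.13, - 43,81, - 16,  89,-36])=[ - 84, - 65, - 50, - 43, - 36, - 24, - 16, - 14, - 1.62, 27, 39,53,70.13,78,81,  89, 99,  99 ]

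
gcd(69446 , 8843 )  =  1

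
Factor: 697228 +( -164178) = 533050 = 2^1*5^2*7^1*1523^1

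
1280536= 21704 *59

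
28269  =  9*3141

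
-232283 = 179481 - 411764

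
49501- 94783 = -45282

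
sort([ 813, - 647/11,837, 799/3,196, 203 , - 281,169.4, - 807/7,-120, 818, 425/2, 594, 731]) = [ - 281, - 120, - 807/7, - 647/11,169.4, 196, 203, 425/2, 799/3,594, 731,813,818, 837]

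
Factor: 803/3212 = 1/4 = 2^( - 2)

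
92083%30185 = 1528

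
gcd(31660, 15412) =4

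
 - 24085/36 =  - 670 + 35/36 = - 669.03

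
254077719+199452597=453530316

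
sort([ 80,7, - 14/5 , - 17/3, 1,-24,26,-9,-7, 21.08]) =[ - 24,  -  9, - 7,-17/3,-14/5,1,7, 21.08, 26,80]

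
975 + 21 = 996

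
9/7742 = 9/7742 = 0.00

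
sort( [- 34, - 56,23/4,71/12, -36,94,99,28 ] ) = [ - 56, - 36,-34, 23/4,71/12, 28,94,99 ] 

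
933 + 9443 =10376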